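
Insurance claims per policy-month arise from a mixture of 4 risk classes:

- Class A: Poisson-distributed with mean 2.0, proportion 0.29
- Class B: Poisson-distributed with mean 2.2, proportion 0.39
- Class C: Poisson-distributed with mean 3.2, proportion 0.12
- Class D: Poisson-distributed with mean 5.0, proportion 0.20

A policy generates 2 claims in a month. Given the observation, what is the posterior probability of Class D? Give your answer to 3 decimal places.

0.075

By Bayes' theorem, P(k | x) = π_k f_k(x) / Σ_j π_j f_j(x).
Poisson probabilities:
  p_A = e^(−2.0)·2.0^2/2! = 0.270671
  p_B = e^(−2.2)·2.2^2/2! = 0.268144
  p_C = e^(−3.2)·3.2^2/2! = 0.208702
  p_D = e^(−5.0)·5.0^2/2! = 0.0842243
Unnormalised posteriors:
  π_A·p_A = 0.29 × 0.270671 = 0.0784945
  π_B·p_B = 0.39 × 0.268144 = 0.104576
  π_C·p_C = 0.12 × 0.208702 = 0.0250443
  π_D·p_D = 0.20 × 0.0842243 = 0.0168449
Marginal: 0.0784945 + 0.104576 + 0.0250443 + 0.0168449 = 0.22496
P(Class D | data) ≈ 0.075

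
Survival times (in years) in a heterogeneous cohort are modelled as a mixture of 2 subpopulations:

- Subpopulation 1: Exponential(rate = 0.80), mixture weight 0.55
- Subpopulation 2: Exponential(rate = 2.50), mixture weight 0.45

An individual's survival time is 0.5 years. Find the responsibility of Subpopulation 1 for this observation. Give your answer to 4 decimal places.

P(component k | x) = π_k·f_k(x) / marginal(x), where marginal(x) = Σ_j π_j·f_j(x).
Component likelihoods at x = 0.5 years:
  L_1 = 0.80·e^(−0.80·0.5) = 0.80·e^(−0.4000) = 0.536256
  L_2 = 2.50·e^(−2.50·0.5) = 2.50·e^(−1.2500) = 0.716262
Multiply by the mixture weights:
  π_1·L_1 = 0.55 × 0.536256 = 0.294941
  π_2·L_2 = 0.45 × 0.716262 = 0.322318
Evidence: 0.294941 + 0.322318 = 0.617259
P(Subpopulation 1 | the observation) = 0.294941 / 0.617259 ≈ 0.4778

0.4778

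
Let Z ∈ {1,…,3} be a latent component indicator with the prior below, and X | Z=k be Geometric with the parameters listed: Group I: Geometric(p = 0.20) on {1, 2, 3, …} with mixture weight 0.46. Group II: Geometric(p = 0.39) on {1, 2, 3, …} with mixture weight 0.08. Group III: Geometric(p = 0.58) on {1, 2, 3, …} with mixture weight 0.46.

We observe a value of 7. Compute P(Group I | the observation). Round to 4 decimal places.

0.8870

Apply Bayes' rule: the posterior for each component is proportional to its prior times its likelihood at x.
Component likelihoods at x = 7:
  L_I = 0.0524288
  L_II = 0.0200929
  L_III = 0.00318364
Multiply by the mixture weights:
  π_I·L_I = 0.46 × 0.0524288 = 0.0241172
  π_II·L_II = 0.08 × 0.0200929 = 0.00160744
  π_III·L_III = 0.46 × 0.00318364 = 0.00146447
Marginal: 0.0241172 + 0.00160744 + 0.00146447 = 0.0271892
P(Group I | data) = 0.0241172 / 0.0271892 ≈ 0.8870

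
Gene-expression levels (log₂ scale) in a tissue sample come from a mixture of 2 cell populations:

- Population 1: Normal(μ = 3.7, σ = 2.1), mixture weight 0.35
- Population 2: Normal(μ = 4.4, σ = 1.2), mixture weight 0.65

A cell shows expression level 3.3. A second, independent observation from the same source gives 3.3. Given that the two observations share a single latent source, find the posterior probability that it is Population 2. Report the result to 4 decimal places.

0.7179

Posterior ∝ prior × likelihood, so P(k | x) ∝ π_k f_k(x); normalise over all components.
Since both observations come from the same component, the likelihood for component k is f_k(x₁)·f_k(x₂).
  f_1 = [0.186557] × [0.186557] = 0.0348037
  f_2 = [0.218406] × [0.218406] = 0.0477012
Weight by the priors:
  π_1·f_1 = 0.35 × 0.0348037 = 0.0121813
  π_2·f_2 = 0.65 × 0.0477012 = 0.0310058
Evidence: 0.0121813 + 0.0310058 = 0.0431871
So the posterior for Population 2 is 0.0310058 / 0.0431871 ≈ 0.7179.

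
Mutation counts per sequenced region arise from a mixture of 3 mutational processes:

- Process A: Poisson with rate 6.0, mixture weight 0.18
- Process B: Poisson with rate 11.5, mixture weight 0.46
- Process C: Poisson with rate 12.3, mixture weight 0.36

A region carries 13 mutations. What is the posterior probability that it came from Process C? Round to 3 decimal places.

0.452

Posterior ∝ prior × likelihood, so P(k | x) ∝ π_k f_k(x); normalise over all components.
Poisson probabilities:
  f_A = 0.00519899
  f_B = 0.100093
  f_C = 0.107811
Multiply by the mixture weights:
  π_A·f_A = 0.18 × 0.00519899 = 0.000935818
  π_B·f_B = 0.46 × 0.100093 = 0.0460429
  π_C·f_C = 0.36 × 0.107811 = 0.038812
Sum: 0.000935818 + 0.0460429 + 0.038812 = 0.0857908
P(Process C | 13 mutations) = 0.038812 / 0.0857908 ≈ 0.452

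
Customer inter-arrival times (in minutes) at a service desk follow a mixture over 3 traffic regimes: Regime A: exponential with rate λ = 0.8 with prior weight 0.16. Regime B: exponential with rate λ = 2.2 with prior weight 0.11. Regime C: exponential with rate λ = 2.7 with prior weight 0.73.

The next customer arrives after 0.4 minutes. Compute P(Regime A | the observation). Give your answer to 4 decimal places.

0.1077

The responsibility of component k is w_k f_k(x) divided by Σ_j w_j f_j(x).
Component likelihoods at x = 0.4 minutes:
  p_A = 0.8·e^(−0.8·0.4) = 0.8·e^(−0.3200) = 0.580919
  p_B = 2.2·e^(−2.2·0.4) = 2.2·e^(−0.8800) = 0.912522
  p_C = 2.7·e^(−2.7·0.4) = 2.7·e^(−1.0800) = 0.916908
Weight by the priors:
  w_A·p_A = 0.16 × 0.580919 = 0.0929471
  w_B·p_B = 0.11 × 0.912522 = 0.100377
  w_C·p_C = 0.73 × 0.916908 = 0.669343
Marginal: 0.0929471 + 0.100377 + 0.669343 = 0.862667
So the posterior for Regime A is 0.0929471 / 0.862667 ≈ 0.1077.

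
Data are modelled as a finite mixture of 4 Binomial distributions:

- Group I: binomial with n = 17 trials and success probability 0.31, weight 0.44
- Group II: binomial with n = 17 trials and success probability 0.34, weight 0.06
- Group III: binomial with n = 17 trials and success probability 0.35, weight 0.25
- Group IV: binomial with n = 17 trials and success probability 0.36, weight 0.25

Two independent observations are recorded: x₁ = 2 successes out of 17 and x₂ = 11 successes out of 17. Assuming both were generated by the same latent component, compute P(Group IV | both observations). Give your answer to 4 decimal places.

Posterior ∝ prior × likelihood, so P(k | x) ∝ w_k f_k(x); normalise over all components.
Since both observations come from the same component, the likelihood for component k is f_k(x₁)·f_k(x₂).
  f_I = [C(17,2)·0.31^2·0.69^15 = 136·0.0961·0.00382592 = 0.0500033] × [0.00339354] = 0.000169688
  f_II = [C(17,2)·0.34^2·0.66^15 = 136·0.1156·0.00196408 = 0.0308785] × [0.00717979] = 0.000221701
  f_III = [C(17,2)·0.35^2·0.65^15 = 136·0.1225·0.00156207 = 0.0260241] × [0.00901175] = 0.000234522
  f_IV = [C(17,2)·0.36^2·0.64^15 = 136·0.1296·0.00123794 = 0.0218194] × [0.0111941] = 0.000244248
Prior × likelihood for each component:
  w_I·f_I = 0.44 × 0.000169688 = 7.46629e-05
  w_II·f_II = 0.06 × 0.000221701 = 1.33021e-05
  w_III·f_III = 0.25 × 0.000234522 = 5.86306e-05
  w_IV·f_IV = 0.25 × 0.000244248 = 6.1062e-05
Normaliser: 7.46629e-05 + 1.33021e-05 + 5.86306e-05 + 6.1062e-05 = 0.000207658
P(Group IV | data) = 6.1062e-05 / 0.000207658 ≈ 0.2941

0.2941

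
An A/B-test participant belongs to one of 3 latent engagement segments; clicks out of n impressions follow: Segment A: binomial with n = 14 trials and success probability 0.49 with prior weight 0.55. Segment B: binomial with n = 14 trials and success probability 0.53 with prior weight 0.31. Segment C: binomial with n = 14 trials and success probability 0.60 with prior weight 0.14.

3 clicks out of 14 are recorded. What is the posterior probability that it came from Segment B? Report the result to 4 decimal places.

Posterior ∝ prior × likelihood, so P(k | x) ∝ w_k f_k(x); normalise over all components.
Evaluate each component's likelihood at the observed value:
  f_A = 0.0259993
  f_B = 0.0133969
  f_C = 0.00329773
Multiply by the mixture weights:
  w_A·f_A = 0.55 × 0.0259993 = 0.0142996
  w_B·f_B = 0.31 × 0.0133969 = 0.00415305
  w_C·f_C = 0.14 × 0.00329773 = 0.000461682
Sum: 0.0142996 + 0.00415305 + 0.000461682 = 0.0189143
So the posterior for Segment B is 0.00415305 / 0.0189143 ≈ 0.2196.

0.2196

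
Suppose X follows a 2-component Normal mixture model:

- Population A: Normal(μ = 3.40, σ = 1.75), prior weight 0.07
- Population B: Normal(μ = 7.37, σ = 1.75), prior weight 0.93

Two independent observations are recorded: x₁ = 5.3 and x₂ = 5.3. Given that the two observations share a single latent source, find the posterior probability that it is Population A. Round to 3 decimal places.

0.086

Posterior ∝ prior × likelihood, so P(k | x) ∝ π_k f_k(x); normalise over all components.
Since both observations come from the same component, the likelihood for component k is f_k(x₁)·f_k(x₂).
  p_A = [(1/(1.75·√(2π)))·exp(−(5.3−3.40)²/(2·1.75²)) = 0.227967·exp(-0.58939) = 0.126446] × [0.126446] = 0.0159885
  p_B = [(1/(1.75·√(2π)))·exp(−(5.3−7.37)²/(2·1.75²)) = 0.227967·exp(-0.69958) = 0.113253] × [0.113253] = 0.0128263
Weight by the priors:
  π_A·p_A = 0.07 × 0.0159885 = 0.0011192
  π_B·p_B = 0.93 × 0.0128263 = 0.0119284
Denominator: 0.0011192 + 0.0119284 = 0.0130476
So the posterior for Population A is 0.0011192 / 0.0130476 ≈ 0.086.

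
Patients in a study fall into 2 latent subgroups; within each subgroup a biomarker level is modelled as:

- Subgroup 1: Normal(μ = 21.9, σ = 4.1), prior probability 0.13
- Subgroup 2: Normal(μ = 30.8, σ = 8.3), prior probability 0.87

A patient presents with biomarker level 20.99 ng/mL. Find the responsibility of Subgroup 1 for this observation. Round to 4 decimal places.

Posterior ∝ prior × likelihood, so P(k | x) ∝ π_k f_k(x); normalise over all components.
Component likelihoods at x = 20.99 ng/mL:
  L_1 = (1/(4.1·√(2π)))·exp(−(20.99−21.9)²/(2·4.1²)) = 0.097303·exp(-0.02463) = 0.0949356
  L_2 = (1/(8.3·√(2π)))·exp(−(20.99−30.8)²/(2·8.3²)) = 0.048065·exp(-0.69848) = 0.0239049
Prior × likelihood for each component:
  π_1·L_1 = 0.13 × 0.0949356 = 0.0123416
  π_2·L_2 = 0.87 × 0.0239049 = 0.0207973
Denominator: 0.0123416 + 0.0207973 = 0.0331389
Responsibility of Subgroup 1: 0.0123416 / 0.0331389 ≈ 0.3724

0.3724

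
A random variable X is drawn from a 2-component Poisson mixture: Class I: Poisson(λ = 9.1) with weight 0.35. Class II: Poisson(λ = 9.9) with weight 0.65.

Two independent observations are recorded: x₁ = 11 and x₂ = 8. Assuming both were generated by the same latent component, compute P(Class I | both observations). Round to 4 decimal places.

Apply Bayes' rule: the posterior for each component is proportional to its prior times its likelihood at x.
Since both observations come from the same component, the likelihood for component k is f_k(x₁)·f_k(x₂).
  p_I = [e^(−9.1)·9.1^11/11! = 0.0991334] × [0.130236] = 0.0129107
  p_II = [e^(−9.9)·9.9^11/11! = 0.112542] × [0.114827] = 0.012923
Prior × likelihood for each component:
  π_I·p_I = 0.35 × 0.0129107 = 0.00451875
  π_II·p_II = 0.65 × 0.012923 = 0.00839992
Evidence: 0.00451875 + 0.00839992 = 0.0129187
Responsibility of Class I: 0.00451875 / 0.0129187 ≈ 0.3498

0.3498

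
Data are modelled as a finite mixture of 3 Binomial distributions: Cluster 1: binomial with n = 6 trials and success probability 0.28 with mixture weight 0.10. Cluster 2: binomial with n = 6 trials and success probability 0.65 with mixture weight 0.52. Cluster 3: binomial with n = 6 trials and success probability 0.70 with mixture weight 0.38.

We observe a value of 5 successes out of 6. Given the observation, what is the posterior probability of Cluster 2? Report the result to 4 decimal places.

P(component k | x) = π_k·f_k(x) / marginal(x), where marginal(x) = Σ_j π_j·f_j(x).
Binomial probabilities:
  p_1 = C(6,5)·0.28^5·0.72^1 = 6·0.00172104·0.72 = 0.00743488
  p_2 = C(6,5)·0.65^5·0.35^1 = 6·0.116029·0.35 = 0.243661
  p_3 = C(6,5)·0.70^5·0.30^1 = 6·0.16807·0.3 = 0.302526
Weight by the priors:
  π_1·p_1 = 0.10 × 0.00743488 = 0.000743488
  π_2·p_2 = 0.52 × 0.243661 = 0.126704
  π_3·p_3 = 0.38 × 0.302526 = 0.11496
Marginal: 0.000743488 + 0.126704 + 0.11496 = 0.242407
P(Cluster 2 | 5 successes out of 6) = 0.126704 / 0.242407 ≈ 0.5227

0.5227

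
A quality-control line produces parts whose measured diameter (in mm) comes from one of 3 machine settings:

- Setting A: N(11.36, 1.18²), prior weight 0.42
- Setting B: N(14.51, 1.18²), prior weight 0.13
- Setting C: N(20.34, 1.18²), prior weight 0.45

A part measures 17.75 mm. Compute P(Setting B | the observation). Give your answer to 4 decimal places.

0.0690

By Bayes' theorem, P(k | x) = π_k f_k(x) / Σ_j π_j f_j(x).
Normal densities:
  p_A = 1.44941e-07
  p_B = 0.00779666
  p_C = 0.030401
Multiply by the mixture weights:
  π_A·p_A = 0.42 × 1.44941e-07 = 6.0875e-08
  π_B·p_B = 0.13 × 0.00779666 = 0.00101357
  π_C·p_C = 0.45 × 0.030401 = 0.0136805
Marginal: 6.0875e-08 + 0.00101357 + 0.0136805 = 0.0146941
So the posterior for Setting B is 0.00101357 / 0.0146941 ≈ 0.0690.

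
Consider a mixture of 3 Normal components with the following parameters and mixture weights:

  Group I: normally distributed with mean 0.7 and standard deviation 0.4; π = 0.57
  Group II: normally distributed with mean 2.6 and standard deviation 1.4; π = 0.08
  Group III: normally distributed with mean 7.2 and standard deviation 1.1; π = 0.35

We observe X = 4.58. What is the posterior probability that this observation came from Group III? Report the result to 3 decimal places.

0.470

The responsibility of component k is P(Z=k) f_k(x) divided by Σ_j P(Z=j) f_j(x).
Normal densities:
  L_I = (1/(0.4·√(2π)))·exp(−(4.58−0.7)²/(2·0.4²)) = 0.997356·exp(-47.04500) = 3.69374e-21
  L_II = (1/(1.4·√(2π)))·exp(−(4.58−2.6)²/(2·1.4²)) = 0.284959·exp(-1.00010) = 0.10482
  L_III = (1/(1.1·√(2π)))·exp(−(4.58−7.2)²/(2·1.1²)) = 0.362675·exp(-2.83653) = 0.0212632
Prior × likelihood for each component:
  P(Z=I)·L_I = 0.57 × 3.69374e-21 = 2.10543e-21
  P(Z=II)·L_II = 0.08 × 0.10482 = 0.00838558
  P(Z=III)·L_III = 0.35 × 0.0212632 = 0.00744212
Denominator: 2.10543e-21 + 0.00838558 + 0.00744212 = 0.0158277
P(Group III | 4.58) ≈ 0.470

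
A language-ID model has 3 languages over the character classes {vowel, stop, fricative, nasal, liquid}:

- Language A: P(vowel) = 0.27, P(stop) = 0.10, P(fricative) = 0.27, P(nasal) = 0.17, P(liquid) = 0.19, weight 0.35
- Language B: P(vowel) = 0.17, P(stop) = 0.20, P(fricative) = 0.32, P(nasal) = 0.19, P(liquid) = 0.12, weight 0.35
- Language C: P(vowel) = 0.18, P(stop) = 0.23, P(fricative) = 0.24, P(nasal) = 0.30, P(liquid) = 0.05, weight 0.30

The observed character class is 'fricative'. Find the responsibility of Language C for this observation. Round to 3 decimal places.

Posterior ∝ prior × likelihood, so P(k | x) ∝ P(Z=k) f_k(x); normalise over all components.
Component likelihoods at x = 'fricative':
  L_A = P(fricative | comp) = 0.27
  L_B = P(fricative | comp) = 0.32
  L_C = P(fricative | comp) = 0.24
Unnormalised posteriors:
  P(Z=A)·L_A = 0.35 × 0.27 = 0.0945
  P(Z=B)·L_B = 0.35 × 0.32 = 0.112
  P(Z=C)·L_C = 0.30 × 0.24 = 0.072
Marginal: 0.0945 + 0.112 + 0.072 = 0.2785
So the posterior for Language C is 0.072 / 0.2785 ≈ 0.259.

0.259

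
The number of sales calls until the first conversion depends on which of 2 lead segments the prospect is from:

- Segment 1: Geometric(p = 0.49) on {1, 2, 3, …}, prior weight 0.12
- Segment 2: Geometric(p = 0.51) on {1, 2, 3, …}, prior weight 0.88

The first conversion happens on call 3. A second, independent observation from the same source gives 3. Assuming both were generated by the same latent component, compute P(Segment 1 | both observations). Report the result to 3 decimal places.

By Bayes' theorem, P(k | x) = w_k f_k(x) / Σ_j w_j f_j(x).
Since both observations come from the same component, the likelihood for component k is f_k(x₁)·f_k(x₂).
  f_1 = [0.49·(1−0.49)^2 = 0.49·0.2601 = 0.127449] × [0.127449] = 0.0162432
  f_2 = [0.51·(1−0.51)^2 = 0.51·0.2401 = 0.122451] × [0.122451] = 0.0149942
Weight by the priors:
  w_1·f_1 = 0.12 × 0.0162432 = 0.00194919
  w_2·f_2 = 0.88 × 0.0149942 = 0.0131949
Marginal: 0.00194919 + 0.0131949 = 0.0151441
So the posterior for Segment 1 is 0.00194919 / 0.0151441 ≈ 0.129.

0.129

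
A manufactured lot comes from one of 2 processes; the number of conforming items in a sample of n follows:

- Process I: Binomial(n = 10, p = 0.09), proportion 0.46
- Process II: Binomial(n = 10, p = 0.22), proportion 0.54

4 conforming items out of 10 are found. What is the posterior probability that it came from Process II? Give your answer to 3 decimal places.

0.943

Posterior ∝ prior × likelihood, so P(k | x) ∝ π_k f_k(x); normalise over all components.
Component likelihoods at x = 4 conforming items out of 10:
  p_I = C(10,4)·0.09^4·0.91^6 = 210·6.561e-05·0.567869 = 0.00782416
  p_II = C(10,4)·0.22^4·0.78^6 = 210·0.00234256·0.2252 = 0.110784
Prior × likelihood for each component:
  π_I·p_I = 0.46 × 0.00782416 = 0.00359911
  π_II·p_II = 0.54 × 0.110784 = 0.0598234
Denominator: 0.00359911 + 0.0598234 = 0.0634226
Responsibility of Process II: 0.0598234 / 0.0634226 ≈ 0.943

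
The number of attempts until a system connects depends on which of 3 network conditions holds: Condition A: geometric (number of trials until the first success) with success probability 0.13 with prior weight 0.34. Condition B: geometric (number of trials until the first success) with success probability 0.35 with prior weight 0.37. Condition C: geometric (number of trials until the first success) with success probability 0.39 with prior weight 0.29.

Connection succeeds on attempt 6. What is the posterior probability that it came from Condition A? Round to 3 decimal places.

Apply Bayes' rule: the posterior for each component is proportional to its prior times its likelihood at x.
Geometric probabilities:
  L_A = 0.13·(1−0.13)^5 = 0.13·0.498421 = 0.0647947
  L_B = 0.35·(1−0.35)^5 = 0.35·0.116029 = 0.0406102
  L_C = 0.39·(1−0.39)^5 = 0.39·0.0844596 = 0.0329393
Prior × likelihood for each component:
  P(Z=A)·L_A = 0.34 × 0.0647947 = 0.0220302
  P(Z=B)·L_B = 0.37 × 0.0406102 = 0.0150258
  P(Z=C)·L_C = 0.29 × 0.0329393 = 0.00955238
Sum: 0.0220302 + 0.0150258 + 0.00955238 = 0.0466084
P(Condition A | 6) = 0.0220302 / 0.0466084 ≈ 0.473

0.473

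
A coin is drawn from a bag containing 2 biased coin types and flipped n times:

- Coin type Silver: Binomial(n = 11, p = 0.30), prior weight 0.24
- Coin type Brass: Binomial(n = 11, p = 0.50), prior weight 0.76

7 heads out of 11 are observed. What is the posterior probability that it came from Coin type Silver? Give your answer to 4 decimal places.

0.0328

Apply Bayes' rule: the posterior for each component is proportional to its prior times its likelihood at x.
Binomial probabilities:
  p_Silver = C(11,7)·0.30^7·0.70^4 = 330·0.0002187·0.2401 = 0.0173283
  p_Brass = C(11,7)·0.50^7·0.50^4 = 330·0.0078125·0.0625 = 0.161133
Prior × likelihood for each component:
  w_Silver·p_Silver = 0.24 × 0.0173283 = 0.00415878
  w_Brass·p_Brass = 0.76 × 0.161133 = 0.122461
Normaliser: 0.00415878 + 0.122461 = 0.12662
Responsibility of Coin type Silver: 0.00415878 / 0.12662 ≈ 0.0328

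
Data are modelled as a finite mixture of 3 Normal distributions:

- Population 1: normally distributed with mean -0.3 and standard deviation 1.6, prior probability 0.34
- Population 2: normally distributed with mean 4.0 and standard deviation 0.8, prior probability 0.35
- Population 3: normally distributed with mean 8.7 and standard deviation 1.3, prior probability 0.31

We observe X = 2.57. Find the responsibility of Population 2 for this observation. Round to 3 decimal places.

0.676

By Bayes' theorem, P(k | x) = w_k f_k(x) / Σ_j w_j f_j(x).
Normal densities:
  L_1 = 0.0499011
  L_2 = 0.100925
  L_3 = 4.55753e-06
Weight by the priors:
  w_1·L_1 = 0.34 × 0.0499011 = 0.0169664
  w_2·L_2 = 0.35 × 0.100925 = 0.0353239
  w_3·L_3 = 0.31 × 4.55753e-06 = 1.41284e-06
Marginal: 0.0169664 + 0.0353239 + 1.41284e-06 = 0.0522917
Responsibility of Population 2: 0.0353239 / 0.0522917 ≈ 0.676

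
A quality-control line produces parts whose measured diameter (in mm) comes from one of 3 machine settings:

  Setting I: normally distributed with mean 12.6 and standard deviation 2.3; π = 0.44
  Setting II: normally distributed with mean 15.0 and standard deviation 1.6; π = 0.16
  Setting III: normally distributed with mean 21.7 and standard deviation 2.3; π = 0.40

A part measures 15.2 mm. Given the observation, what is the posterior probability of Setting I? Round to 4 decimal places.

P(component k | x) = π_k·f_k(x) / marginal(x), where marginal(x) = Σ_j π_j·f_j(x).
Component likelihoods at x = 15.2 mm:
  f_I = 0.0915574
  f_II = 0.247399
  f_III = 0.00319799
Multiply by the mixture weights:
  π_I·f_I = 0.44 × 0.0915574 = 0.0402853
  π_II·f_II = 0.16 × 0.247399 = 0.0395838
  π_III·f_III = 0.40 × 0.00319799 = 0.0012792
Marginal: 0.0402853 + 0.0395838 + 0.0012792 = 0.0811482
P(Setting I | the observation) = 0.0402853 / 0.0811482 ≈ 0.4964

0.4964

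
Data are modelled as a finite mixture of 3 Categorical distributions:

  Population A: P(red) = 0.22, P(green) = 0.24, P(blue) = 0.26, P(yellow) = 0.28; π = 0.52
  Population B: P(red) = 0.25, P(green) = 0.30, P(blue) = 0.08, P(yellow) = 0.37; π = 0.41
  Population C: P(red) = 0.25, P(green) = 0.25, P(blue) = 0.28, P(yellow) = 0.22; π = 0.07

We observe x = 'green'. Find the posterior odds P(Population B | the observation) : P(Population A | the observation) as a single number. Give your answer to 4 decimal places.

0.9856

The posterior odds equal the prior odds times the likelihood ratio: (π_i/π_j)·(f_i(x)/f_j(x)).
Evaluate each component's likelihood at the observed value:
  p_A = 0.24
  p_B = 0.3
  p_C = 0.25
Posterior odds = (π_B·p_B) / (π_A·p_A) = (0.41·0.3) / (0.52·0.24) = 0.123 / 0.1248 ≈ 0.9856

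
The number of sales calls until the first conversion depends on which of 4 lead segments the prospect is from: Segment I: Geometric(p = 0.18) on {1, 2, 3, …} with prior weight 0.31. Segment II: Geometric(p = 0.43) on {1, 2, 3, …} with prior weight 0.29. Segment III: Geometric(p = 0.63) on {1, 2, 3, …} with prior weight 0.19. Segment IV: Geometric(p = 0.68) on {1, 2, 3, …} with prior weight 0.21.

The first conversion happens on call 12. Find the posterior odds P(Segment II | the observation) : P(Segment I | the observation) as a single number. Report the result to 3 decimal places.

The posterior odds equal the prior odds times the likelihood ratio: (π_i/π_j)·(f_i(x)/f_j(x)).
Evaluate each component's likelihood at the observed value:
  L_I = 0.18·(1−0.18)^11 = 0.18·0.112707 = 0.0202873
  L_II = 0.43·(1−0.43)^11 = 0.43·0.00206359 = 0.000887344
  L_III = 0.63·(1−0.63)^11 = 0.63·1.77918e-05 = 1.12088e-05
  L_IV = 0.68·(1−0.68)^11 = 0.68·3.60288e-06 = 2.44996e-06
Posterior odds = (π_II·L_II) / (π_I·L_I) = (0.29·0.000887344) / (0.31·0.0202873) = 0.00025733 / 0.00628907 ≈ 0.041

0.041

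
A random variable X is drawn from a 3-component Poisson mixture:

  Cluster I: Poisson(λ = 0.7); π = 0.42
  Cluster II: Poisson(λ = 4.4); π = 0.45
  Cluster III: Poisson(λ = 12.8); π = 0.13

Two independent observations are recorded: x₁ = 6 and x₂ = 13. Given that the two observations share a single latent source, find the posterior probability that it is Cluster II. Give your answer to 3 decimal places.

0.096

By Bayes' theorem, P(k | x) = w_k f_k(x) / Σ_j w_j f_j(x).
Since both observations come from the same component, the likelihood for component k is f_k(x₁)·f_k(x₂).
  L_I = [8.11427e-05] × [7.72659e-13] = 6.26957e-17
  L_II = [0.123734] × [0.000456782] = 5.65193e-05
  L_III = [0.0168639] × [0.109769] = 0.00185113
Weight by the priors:
  w_I·L_I = 0.42 × 6.26957e-17 = 2.63322e-17
  w_II·L_II = 0.45 × 5.65193e-05 = 2.54337e-05
  w_III·L_III = 0.13 × 0.00185113 = 0.000240647
Denominator: 2.63322e-17 + 2.54337e-05 + 0.000240647 = 0.000266081
P(Cluster II | x₁,x₂) = 2.54337e-05 / 0.000266081 ≈ 0.096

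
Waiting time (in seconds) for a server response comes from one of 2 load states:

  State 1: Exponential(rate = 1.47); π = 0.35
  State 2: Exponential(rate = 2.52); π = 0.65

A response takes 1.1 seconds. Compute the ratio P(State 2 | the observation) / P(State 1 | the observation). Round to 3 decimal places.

Only the two components matter; the odds are (w_i f_i(x)) / (w_j f_j(x)).
Exponential densities:
  p_1 = 0.291785
  p_2 = 0.157593
Odds = (0.65/0.35) × (0.157593/0.291785) = 1.85714 × 0.540099 ≈ 1.003

1.003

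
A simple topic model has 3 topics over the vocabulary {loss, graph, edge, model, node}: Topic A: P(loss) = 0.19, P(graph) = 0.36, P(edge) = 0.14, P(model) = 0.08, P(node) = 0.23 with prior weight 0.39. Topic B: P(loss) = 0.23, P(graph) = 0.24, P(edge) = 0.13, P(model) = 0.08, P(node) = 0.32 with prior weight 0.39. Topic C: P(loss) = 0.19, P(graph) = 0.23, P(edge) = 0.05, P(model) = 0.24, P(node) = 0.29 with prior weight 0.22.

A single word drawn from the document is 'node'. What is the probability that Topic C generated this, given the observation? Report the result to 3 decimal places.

P(component k | x) = π_k·f_k(x) / marginal(x), where marginal(x) = Σ_j π_j·f_j(x).
Categorical probabilities:
  p_A = 0.23
  p_B = 0.32
  p_C = 0.29
Prior × likelihood for each component:
  π_A·p_A = 0.39 × 0.23 = 0.0897
  π_B·p_B = 0.39 × 0.32 = 0.1248
  π_C·p_C = 0.22 × 0.29 = 0.0638
Normaliser: 0.0897 + 0.1248 + 0.0638 = 0.2783
P(Topic C | data) ≈ 0.229

0.229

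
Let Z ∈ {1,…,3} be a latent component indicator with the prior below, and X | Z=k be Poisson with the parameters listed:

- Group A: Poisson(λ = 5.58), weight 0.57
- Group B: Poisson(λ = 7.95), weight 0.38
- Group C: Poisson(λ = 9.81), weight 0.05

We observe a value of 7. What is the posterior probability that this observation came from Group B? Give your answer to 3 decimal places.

The responsibility of component k is π_k f_k(x) divided by Σ_j π_j f_j(x).
Evaluate each component's likelihood at the observed value:
  f_A = e^(−5.58)·5.58^7/7! = 0.12608
  f_B = e^(−7.95)·7.95^7/7! = 0.140442
  f_C = e^(−9.81)·9.81^7/7! = 0.0952409
Multiply by the mixture weights:
  π_A·f_A = 0.57 × 0.12608 = 0.0718655
  π_B·f_B = 0.38 × 0.140442 = 0.0533681
  π_C·f_C = 0.05 × 0.0952409 = 0.00476205
Denominator: 0.0718655 + 0.0533681 + 0.00476205 = 0.129996
Responsibility of Group B: 0.0533681 / 0.129996 ≈ 0.411

0.411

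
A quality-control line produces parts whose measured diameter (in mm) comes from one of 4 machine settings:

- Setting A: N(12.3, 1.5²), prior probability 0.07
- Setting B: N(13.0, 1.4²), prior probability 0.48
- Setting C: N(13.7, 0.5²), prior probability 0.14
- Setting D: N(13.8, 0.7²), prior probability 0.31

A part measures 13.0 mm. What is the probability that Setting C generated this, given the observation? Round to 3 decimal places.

By Bayes' theorem, P(k | x) = P(Z=k) f_k(x) / Σ_j P(Z=j) f_j(x).
Normal densities:
  L_A = (1/(1.5·√(2π)))·exp(−(13.0−12.3)²/(2·1.5²)) = 0.265962·exp(-0.10889) = 0.238522
  L_B = (1/(1.4·√(2π)))·exp(−(13.0−13.0)²/(2·1.4²)) = 0.284959·exp(-0.00000) = 0.284959
  L_C = (1/(0.5·√(2π)))·exp(−(13.0−13.7)²/(2·0.5²)) = 0.797885·exp(-0.98000) = 0.299455
  L_D = (1/(0.7·√(2π)))·exp(−(13.0−13.8)²/(2·0.7²)) = 0.569918·exp(-0.65306) = 0.296614
Unnormalised posteriors:
  P(Z=A)·L_A = 0.07 × 0.238522 = 0.0166966
  P(Z=B)·L_B = 0.48 × 0.284959 = 0.13678
  P(Z=C)·L_C = 0.14 × 0.299455 = 0.0419237
  P(Z=D)·L_D = 0.31 × 0.296614 = 0.0919502
Denominator: 0.0166966 + 0.13678 + 0.0419237 + 0.0919502 = 0.287351
Responsibility of Setting C: 0.0419237 / 0.287351 ≈ 0.146

0.146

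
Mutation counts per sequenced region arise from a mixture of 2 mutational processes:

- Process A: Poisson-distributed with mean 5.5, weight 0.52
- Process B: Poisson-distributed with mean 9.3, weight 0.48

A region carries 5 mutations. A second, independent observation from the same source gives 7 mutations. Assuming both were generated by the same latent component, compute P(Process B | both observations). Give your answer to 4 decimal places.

0.2015

Apply Bayes' rule: the posterior for each component is proportional to its prior times its likelihood at x.
Since both observations come from the same component, the likelihood for component k is f_k(x₁)·f_k(x₂).
  p_A = [0.171401] × [0.123449] = 0.0211593
  p_B = [0.0530023] × [0.109147] = 0.00578504
Unnormalised posteriors:
  π_A·p_A = 0.52 × 0.0211593 = 0.0110028
  π_B·p_B = 0.48 × 0.00578504 = 0.00277682
Sum: 0.0110028 + 0.00277682 = 0.0137797
So the posterior for Process B is 0.00277682 / 0.0137797 ≈ 0.2015.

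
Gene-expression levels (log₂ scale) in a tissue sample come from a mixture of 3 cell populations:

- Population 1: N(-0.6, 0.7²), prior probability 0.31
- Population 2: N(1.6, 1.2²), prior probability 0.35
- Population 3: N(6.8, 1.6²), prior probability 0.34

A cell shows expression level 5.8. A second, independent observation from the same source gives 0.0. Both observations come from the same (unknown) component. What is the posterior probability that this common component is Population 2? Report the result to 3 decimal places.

By Bayes' theorem, P(k | x) = π_k f_k(x) / Σ_j π_j f_j(x).
Since both observations come from the same component, the likelihood for component k is f_k(x₁)·f_k(x₂).
  f_1 = [4.0186e-19] × [0.394707] = 1.58617e-19
  f_2 = [0.000727236] × [0.136675] = 9.9395e-05
  f_3 = [0.205101] × [2.98241e-05] = 6.11695e-06
Prior × likelihood for each component:
  π_1·f_1 = 0.31 × 1.58617e-19 = 4.91714e-20
  π_2·f_2 = 0.35 × 9.9395e-05 = 3.47882e-05
  π_3·f_3 = 0.34 × 6.11695e-06 = 2.07976e-06
Denominator: 4.91714e-20 + 3.47882e-05 + 2.07976e-06 = 3.6868e-05
So the posterior for Population 2 is 3.47882e-05 / 3.6868e-05 ≈ 0.944.

0.944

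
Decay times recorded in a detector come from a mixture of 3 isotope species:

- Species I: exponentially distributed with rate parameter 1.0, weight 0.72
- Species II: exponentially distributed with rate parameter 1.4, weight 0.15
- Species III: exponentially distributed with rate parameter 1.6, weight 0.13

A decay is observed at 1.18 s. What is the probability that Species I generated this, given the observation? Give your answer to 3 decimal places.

The responsibility of component k is π_k f_k(x) divided by Σ_j π_j f_j(x).
Component likelihoods at x = 1.18 s:
  p_I = 1.0·e^(−1.0·1.18) = 1.0·e^(−1.1800) = 0.307279
  p_II = 1.4·e^(−1.4·1.18) = 1.4·e^(−1.6520) = 0.268333
  p_III = 1.6·e^(−1.6·1.18) = 1.6·e^(−1.8880) = 0.242199
Multiply by the mixture weights:
  π_I·p_I = 0.72 × 0.307279 = 0.221241
  π_II·p_II = 0.15 × 0.268333 = 0.0402499
  π_III·p_III = 0.13 × 0.242199 = 0.0314858
Normaliser: 0.221241 + 0.0402499 + 0.0314858 = 0.292976
P(Species I | 1.18 s) = 0.221241 / 0.292976 ≈ 0.755

0.755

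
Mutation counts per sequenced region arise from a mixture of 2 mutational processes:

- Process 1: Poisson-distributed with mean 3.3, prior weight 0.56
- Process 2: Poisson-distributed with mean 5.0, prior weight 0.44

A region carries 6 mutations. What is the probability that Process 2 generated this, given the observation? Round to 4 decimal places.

0.6346

P(component k | x) = π_k·f_k(x) / marginal(x), where marginal(x) = Σ_j π_j·f_j(x).
Component likelihoods at x = 6 mutations:
  p_1 = 0.0661575
  p_2 = 0.146223
Weight by the priors:
  π_1·p_1 = 0.56 × 0.0661575 = 0.0370482
  π_2·p_2 = 0.44 × 0.146223 = 0.064338
Sum: 0.0370482 + 0.064338 = 0.101386
P(Process 2 | data) ≈ 0.6346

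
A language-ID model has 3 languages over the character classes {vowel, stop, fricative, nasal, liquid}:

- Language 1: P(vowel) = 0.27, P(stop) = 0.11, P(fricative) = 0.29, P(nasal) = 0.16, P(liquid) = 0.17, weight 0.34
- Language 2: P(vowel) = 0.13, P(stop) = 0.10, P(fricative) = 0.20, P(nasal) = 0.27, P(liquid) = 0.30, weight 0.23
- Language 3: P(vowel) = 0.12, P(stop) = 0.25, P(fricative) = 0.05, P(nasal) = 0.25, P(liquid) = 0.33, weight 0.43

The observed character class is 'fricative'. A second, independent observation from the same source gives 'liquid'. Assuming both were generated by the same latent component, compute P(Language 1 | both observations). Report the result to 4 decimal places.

By Bayes' theorem, P(k | x) = w_k f_k(x) / Σ_j w_j f_j(x).
Since both observations come from the same component, the likelihood for component k is f_k(x₁)·f_k(x₂).
  p_1 = [P(fricative | comp) = 0.29] × [0.17] = 0.0493
  p_2 = [P(fricative | comp) = 0.20] × [0.3] = 0.06
  p_3 = [P(fricative | comp) = 0.05] × [0.33] = 0.0165
Multiply by the mixture weights:
  w_1·p_1 = 0.34 × 0.0493 = 0.016762
  w_2·p_2 = 0.23 × 0.06 = 0.0138
  w_3·p_3 = 0.43 × 0.0165 = 0.007095
Marginal: 0.016762 + 0.0138 + 0.007095 = 0.037657
P(Language 1 | x) = 0.016762 / 0.037657 ≈ 0.4451

0.4451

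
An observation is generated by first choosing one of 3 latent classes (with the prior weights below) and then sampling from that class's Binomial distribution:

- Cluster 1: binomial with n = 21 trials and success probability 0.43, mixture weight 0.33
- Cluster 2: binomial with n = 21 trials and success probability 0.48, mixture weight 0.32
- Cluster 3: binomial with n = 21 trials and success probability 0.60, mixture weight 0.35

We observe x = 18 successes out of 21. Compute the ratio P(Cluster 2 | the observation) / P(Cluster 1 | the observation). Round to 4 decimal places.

Only the two components matter; the odds are (π_i f_i(x)) / (π_j f_j(x)).
Evaluate each component's likelihood at the observed value:
  L_1 = C(21,18)·0.43^18·0.57^3 = 1330·2.52599e-07·0.185193 = 6.22169e-05
  L_2 = C(21,18)·0.48^18·0.52^3 = 1330·1.82954e-06·0.140608 = 0.00034214
  L_3 = C(21,18)·0.60^18·0.40^3 = 1330·0.00010156·0.064 = 0.00864478
Odds = (0.32/0.33) × (0.00034214/6.22169e-05) = 0.969697 × 5.49915 ≈ 5.3325

5.3325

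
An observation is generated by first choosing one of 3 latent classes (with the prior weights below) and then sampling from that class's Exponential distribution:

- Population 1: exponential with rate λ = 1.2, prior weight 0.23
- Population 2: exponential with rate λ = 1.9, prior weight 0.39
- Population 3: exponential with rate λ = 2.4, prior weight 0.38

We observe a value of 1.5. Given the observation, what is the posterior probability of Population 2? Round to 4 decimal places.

By Bayes' theorem, P(k | x) = P(Z=k) f_k(x) / Σ_j P(Z=j) f_j(x).
Component likelihoods at x = 1.5:
  p_1 = 0.198359
  p_2 = 0.109904
  p_3 = 0.0655769
Weight by the priors:
  P(Z=1)·p_1 = 0.23 × 0.198359 = 0.0456225
  P(Z=2)·p_2 = 0.39 × 0.109904 = 0.0428626
  P(Z=3)·p_3 = 0.38 × 0.0655769 = 0.0249192
Denominator: 0.0456225 + 0.0428626 + 0.0249192 = 0.113404
So the posterior for Population 2 is 0.0428626 / 0.113404 ≈ 0.3780.

0.3780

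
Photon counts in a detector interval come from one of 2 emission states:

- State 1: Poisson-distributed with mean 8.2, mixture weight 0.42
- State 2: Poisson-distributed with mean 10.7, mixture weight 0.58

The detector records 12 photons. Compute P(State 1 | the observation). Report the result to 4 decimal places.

0.2658

P(component k | x) = π_k·f_k(x) / marginal(x), where marginal(x) = Σ_j π_j·f_j(x).
Component likelihoods at x = 12 photons:
  f_1 = e^(−8.2)·8.2^12/12! = 0.0529925
  f_2 = e^(−10.7)·10.7^12/12! = 0.106003
Multiply by the mixture weights:
  π_1·f_1 = 0.42 × 0.0529925 = 0.0222569
  π_2·f_2 = 0.58 × 0.106003 = 0.0614816
Evidence: 0.0222569 + 0.0614816 = 0.0837385
So the posterior for State 1 is 0.0222569 / 0.0837385 ≈ 0.2658.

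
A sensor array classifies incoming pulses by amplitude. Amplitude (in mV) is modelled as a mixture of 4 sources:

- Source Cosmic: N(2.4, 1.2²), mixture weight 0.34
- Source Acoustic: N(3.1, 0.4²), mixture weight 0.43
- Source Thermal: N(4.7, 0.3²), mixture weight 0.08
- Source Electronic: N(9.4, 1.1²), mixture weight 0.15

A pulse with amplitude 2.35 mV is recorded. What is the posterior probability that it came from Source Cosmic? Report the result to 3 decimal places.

0.604

The responsibility of component k is w_k f_k(x) divided by Σ_j w_j f_j(x).
Component likelihoods at x = 2.35 mV:
  f_Cosmic = (1/(1.2·√(2π)))·exp(−(2.35−2.4)²/(2·1.2²)) = 0.332452·exp(-0.00087) = 0.332163
  f_Acoustic = (1/(0.4·√(2π)))·exp(−(2.35−3.1)²/(2·0.4²)) = 0.997356·exp(-1.75781) = 0.171966
  f_Thermal = (1/(0.3·√(2π)))·exp(−(2.35−4.7)²/(2·0.3²)) = 1.329808·exp(-30.68056) = 6.30076e-14
  f_Electronic = (1/(1.1·√(2π)))·exp(−(2.35−9.4)²/(2·1.1²)) = 0.362675·exp(-20.53822) = 4.36396e-10
Prior × likelihood for each component:
  w_Cosmic·f_Cosmic = 0.34 × 0.332163 = 0.112936
  w_Acoustic·f_Acoustic = 0.43 × 0.171966 = 0.0739452
  w_Thermal·f_Thermal = 0.08 × 6.30076e-14 = 5.04061e-15
  w_Electronic·f_Electronic = 0.15 × 4.36396e-10 = 6.54593e-11
Evidence: 0.112936 + 0.0739452 + 5.04061e-15 + 6.54593e-11 = 0.186881
P(Source Cosmic | data) = 0.112936 / 0.186881 ≈ 0.604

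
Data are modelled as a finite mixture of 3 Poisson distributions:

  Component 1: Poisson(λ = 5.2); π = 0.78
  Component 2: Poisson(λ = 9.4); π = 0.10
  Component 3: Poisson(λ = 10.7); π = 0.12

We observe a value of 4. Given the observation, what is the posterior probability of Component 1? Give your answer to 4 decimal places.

0.9692

Apply Bayes' rule: the posterior for each component is proportional to its prior times its likelihood at x.
Poisson probabilities:
  L_1 = e^(−5.2)·5.2^4/4! = 0.168063
  L_2 = e^(−9.4)·9.4^4/4! = 0.0269111
  L_3 = e^(−10.7)·10.7^4/4! = 0.0123133
Weight by the priors:
  π_1·L_1 = 0.78 × 0.168063 = 0.131089
  π_2·L_2 = 0.10 × 0.0269111 = 0.00269111
  π_3·L_3 = 0.12 × 0.0123133 = 0.00147759
Sum: 0.131089 + 0.00269111 + 0.00147759 = 0.135257
P(Component 1 | the observation) ≈ 0.9692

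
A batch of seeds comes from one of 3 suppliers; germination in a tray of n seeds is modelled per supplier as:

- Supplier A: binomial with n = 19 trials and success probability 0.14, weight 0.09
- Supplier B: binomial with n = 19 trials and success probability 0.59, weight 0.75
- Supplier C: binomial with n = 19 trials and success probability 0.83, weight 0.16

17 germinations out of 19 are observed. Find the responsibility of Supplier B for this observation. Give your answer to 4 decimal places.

0.0761

Apply Bayes' rule: the posterior for each component is proportional to its prior times its likelihood at x.
Evaluate each component's likelihood at the observed value:
  p_A = 3.85629e-13
  p_B = 0.00365635
  p_C = 0.208076
Weight by the priors:
  w_A·p_A = 0.09 × 3.85629e-13 = 3.47066e-14
  w_B·p_B = 0.75 × 0.00365635 = 0.00274226
  w_C·p_C = 0.16 × 0.208076 = 0.0332921
Sum: 3.47066e-14 + 0.00274226 + 0.0332921 = 0.0360344
So the posterior for Supplier B is 0.00274226 / 0.0360344 ≈ 0.0761.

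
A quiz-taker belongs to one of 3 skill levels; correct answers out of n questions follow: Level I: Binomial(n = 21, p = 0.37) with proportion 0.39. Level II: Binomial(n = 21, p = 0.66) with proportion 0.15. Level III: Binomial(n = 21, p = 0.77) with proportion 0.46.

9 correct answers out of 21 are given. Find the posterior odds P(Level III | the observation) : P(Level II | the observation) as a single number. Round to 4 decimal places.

0.1128

Posterior odds = (w_i f_i(x)) / (w_j f_j(x)); the normalising sum cancels.
Component likelihoods at x = 9 correct answers out of 21:
  L_I = 0.14933
  L_II = 0.0166681
  L_III = 0.000612907
Posterior odds = (w_III·L_III) / (w_II·L_II) = (0.46·0.000612907) / (0.15·0.0166681) = 0.000281937 / 0.00250022 ≈ 0.1128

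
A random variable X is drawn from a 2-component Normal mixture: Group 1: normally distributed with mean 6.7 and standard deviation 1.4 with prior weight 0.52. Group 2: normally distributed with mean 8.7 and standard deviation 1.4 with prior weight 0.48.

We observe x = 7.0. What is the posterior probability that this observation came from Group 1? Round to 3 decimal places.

0.689

By Bayes' theorem, P(k | x) = P(Z=k) f_k(x) / Σ_j P(Z=j) f_j(x).
Normal densities:
  p_1 = 0.278491
  p_2 = 0.136333
Unnormalised posteriors:
  P(Z=1)·p_1 = 0.52 × 0.278491 = 0.144815
  P(Z=2)·p_2 = 0.48 × 0.136333 = 0.0654398
Sum: 0.144815 + 0.0654398 = 0.210255
P(Group 1 | 7.0) = 0.144815 / 0.210255 ≈ 0.689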